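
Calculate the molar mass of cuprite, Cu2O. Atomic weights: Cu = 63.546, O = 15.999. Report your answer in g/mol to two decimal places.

143.09 g/mol

M = 2(63.546) + 1(15.999)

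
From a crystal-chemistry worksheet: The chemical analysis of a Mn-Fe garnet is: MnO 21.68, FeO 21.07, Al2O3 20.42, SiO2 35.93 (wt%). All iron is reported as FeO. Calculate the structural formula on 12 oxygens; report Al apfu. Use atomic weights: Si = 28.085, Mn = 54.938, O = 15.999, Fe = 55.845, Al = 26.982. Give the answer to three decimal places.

2.006 Al apfu

21.68 wt% MnO ÷ 70.937 g/mol = 0.30562 mol, giving 0.30562 Mn and 0.30562 O.
21.07 wt% FeO ÷ 71.844 g/mol = 0.29327 mol, giving 0.29327 Fe and 0.29327 O.
20.42 wt% Al2O3 ÷ 101.961 g/mol = 0.20027 mol, giving 0.40054 Al and 0.60081 O.
35.93 wt% SiO2 ÷ 60.083 g/mol = 0.59801 mol, giving 0.59801 Si and 1.19602 O.
Oxygen sums to 2.39572; scaling by 12/2.39572 = 5.00893 puts the formula on 12 O.
Al: 0.40054 × 5.00893 = 2.006 atoms per formula unit.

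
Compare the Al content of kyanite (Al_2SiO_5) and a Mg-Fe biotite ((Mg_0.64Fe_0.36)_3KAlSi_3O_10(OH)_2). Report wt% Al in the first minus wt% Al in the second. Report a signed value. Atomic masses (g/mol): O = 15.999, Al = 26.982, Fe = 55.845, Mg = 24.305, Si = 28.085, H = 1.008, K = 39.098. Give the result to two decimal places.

Al in Al_2SiO_5: molar mass 162.044 g/mol; 2×26.982 = 53.964 g → 33.30 wt%.
Al in (Mg_0.64Fe_0.36)_3KAlSi_3O_10(OH)_2: molar mass 451.317 g/mol; 1×26.982 = 26.982 g → 5.98 wt%.
Difference = 33.30 − 5.98 = 27.32 percentage points.

27.32 percentage points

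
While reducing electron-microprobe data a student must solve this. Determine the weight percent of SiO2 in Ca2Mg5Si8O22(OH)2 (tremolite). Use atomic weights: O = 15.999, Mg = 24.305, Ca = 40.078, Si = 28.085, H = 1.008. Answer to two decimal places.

59.17 wt%

M(Ca2Mg5Si8O22(OH)2) = 812.353 g/mol; M(SiO2) = 60.083 g/mol.
Moles SiO2 per formula unit = 8 Si ÷ 1 = 8.0000.
SiO2 fraction = (8.0000 × 60.083) / 812.353 = 480.664/812.353 = 0.5917.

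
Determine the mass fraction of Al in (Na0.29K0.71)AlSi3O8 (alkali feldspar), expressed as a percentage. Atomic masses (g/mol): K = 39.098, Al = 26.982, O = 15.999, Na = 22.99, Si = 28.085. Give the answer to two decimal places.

M((Na0.29K0.71)AlSi3O8) = 273.656 g/mol.
Al contributes 1 × 26.982 = 26.982 g per mole.
26.982/273.656 = 0.0986 → 9.86%.

9.86 mass %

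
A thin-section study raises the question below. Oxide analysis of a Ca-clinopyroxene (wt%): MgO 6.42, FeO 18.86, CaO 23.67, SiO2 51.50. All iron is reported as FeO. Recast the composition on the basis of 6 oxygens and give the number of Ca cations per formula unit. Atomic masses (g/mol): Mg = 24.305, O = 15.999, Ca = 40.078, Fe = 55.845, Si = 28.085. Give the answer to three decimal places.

0.990 Ca apfu

MgO (M=40.304): mol = 0.15929; Mg = 0.15929, O = 0.15929.
FeO (M=71.844): mol = 0.26251; Fe = 0.26251, O = 0.26251.
CaO (M=56.077): mol = 0.42210; Ca = 0.42210, O = 0.42210.
SiO2 (M=60.083): mol = 0.85715; Si = 0.85715, O = 1.71430.
ΣO = 2.55820; factor = 6/ΣO = 2.34540.
Ca apfu = 0.42210 × 2.34540 = 0.990.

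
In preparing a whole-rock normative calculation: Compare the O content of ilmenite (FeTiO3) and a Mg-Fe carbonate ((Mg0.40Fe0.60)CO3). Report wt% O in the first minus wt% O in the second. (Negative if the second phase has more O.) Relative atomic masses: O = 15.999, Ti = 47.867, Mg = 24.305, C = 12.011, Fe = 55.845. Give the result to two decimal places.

O in FeTiO3: molar mass 151.709 g/mol; 3×15.999 = 47.997 g → 31.64 wt%.
O in (Mg0.40Fe0.60)CO3: molar mass 103.237 g/mol; 3×15.999 = 47.997 g → 46.49 wt%.
Difference = 31.64 − 46.49 = -14.85 percentage points.

-14.85 percentage points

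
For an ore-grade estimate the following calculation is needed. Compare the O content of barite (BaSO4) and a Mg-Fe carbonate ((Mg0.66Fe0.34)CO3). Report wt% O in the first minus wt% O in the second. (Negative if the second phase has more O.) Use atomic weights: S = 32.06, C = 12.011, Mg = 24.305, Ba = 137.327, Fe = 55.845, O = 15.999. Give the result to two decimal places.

-23.08 percentage points

First mineral: 63.996 g O in 233.383 g formula = 27.42 wt% O.
Second mineral: 47.997 g O in 95.037 g formula = 50.50 wt% O.
27.42% − 50.50% gives a difference of -23.08 percentage points.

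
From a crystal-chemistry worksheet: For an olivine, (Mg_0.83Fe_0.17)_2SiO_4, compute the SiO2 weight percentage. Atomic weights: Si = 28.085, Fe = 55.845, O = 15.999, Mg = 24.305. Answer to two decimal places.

Molar mass of (Mg_0.83Fe_0.17)_2SiO_4 = 1.66·24.305 + 0.34·55.845 + 1·28.085 + 4·15.999 = 151.415 g/mol.
Each formula unit contains 1 Si, equivalent to 1/1 = 1.0000 mol SiO2.
M(SiO2) = 1×28.085 + 2×15.999 = 60.083 g/mol.
Mass of SiO2 per formula unit = 1.0000 × 60.083 = 60.083 g.
SiO2 wt% = 60.083 / 151.415 × 100 = 39.68%.

39.68 wt%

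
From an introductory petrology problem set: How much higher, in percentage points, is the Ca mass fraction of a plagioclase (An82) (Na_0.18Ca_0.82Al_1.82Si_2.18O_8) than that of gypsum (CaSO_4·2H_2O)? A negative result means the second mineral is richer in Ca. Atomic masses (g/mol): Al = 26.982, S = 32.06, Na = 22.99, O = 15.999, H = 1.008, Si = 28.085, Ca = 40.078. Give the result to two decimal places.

First mineral: 32.864 g Ca in 275.327 g formula = 11.94 wt% Ca.
Second mineral: 40.078 g Ca in 172.164 g formula = 23.28 wt% Ca.
11.94% − 23.28% gives a difference of -11.34 percentage points.

-11.34 percentage points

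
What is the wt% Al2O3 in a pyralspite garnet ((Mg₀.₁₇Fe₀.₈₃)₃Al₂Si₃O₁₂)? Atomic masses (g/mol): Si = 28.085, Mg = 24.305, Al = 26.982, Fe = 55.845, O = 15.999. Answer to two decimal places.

21.17 wt%

Formula mass = 481.657 g/mol.
2 Al → 1.0000 mol Al2O3 per formula unit; M(Al2O3) = 101.961, so Al2O3 mass = 101.961 g.
101.961/481.657 × 100 = 21.17 wt%.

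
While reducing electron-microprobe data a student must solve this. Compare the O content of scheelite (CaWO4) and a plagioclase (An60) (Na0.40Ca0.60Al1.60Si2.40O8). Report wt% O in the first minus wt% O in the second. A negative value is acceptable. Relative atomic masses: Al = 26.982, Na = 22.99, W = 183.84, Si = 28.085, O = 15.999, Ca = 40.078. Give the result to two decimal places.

-24.86 percentage points

First mineral: 63.996 g O in 287.914 g formula = 22.23 wt% O.
Second mineral: 127.992 g O in 271.810 g formula = 47.09 wt% O.
22.23% − 47.09% gives a difference of -24.86 percentage points.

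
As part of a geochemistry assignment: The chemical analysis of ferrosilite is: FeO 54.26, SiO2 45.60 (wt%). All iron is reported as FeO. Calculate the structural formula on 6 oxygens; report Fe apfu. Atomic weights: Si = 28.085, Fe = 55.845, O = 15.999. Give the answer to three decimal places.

1.993 Fe apfu

FeO: 54.26/71.844 = 0.75525 mol → 0.75525 mol Fe, 0.75525 mol O.
SiO2: 45.60/60.083 = 0.75895 mol → 0.75895 mol Si, 1.51790 mol O.
Total oxygen = 2.27315 mol. Normalization factor = 6/2.27315 = 2.63951.
Fe per 6 O = 0.75525 × 2.63951 = 1.993.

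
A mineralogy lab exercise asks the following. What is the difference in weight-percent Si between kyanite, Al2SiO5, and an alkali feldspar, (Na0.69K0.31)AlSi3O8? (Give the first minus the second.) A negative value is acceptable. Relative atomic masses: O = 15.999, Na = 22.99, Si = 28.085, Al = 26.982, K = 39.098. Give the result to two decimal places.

Si in Al2SiO5: molar mass 162.044 g/mol; 1×28.085 = 28.085 g → 17.33 wt%.
Si in (Na0.69K0.31)AlSi3O8: molar mass 267.212 g/mol; 3×28.085 = 84.255 g → 31.53 wt%.
Difference = 17.33 − 31.53 = -14.20 percentage points.

-14.20 percentage points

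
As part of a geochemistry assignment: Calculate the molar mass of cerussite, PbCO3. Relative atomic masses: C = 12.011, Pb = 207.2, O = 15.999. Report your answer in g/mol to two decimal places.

M = 1·207.2 + 1·12.011 + 3·15.999

267.21 g/mol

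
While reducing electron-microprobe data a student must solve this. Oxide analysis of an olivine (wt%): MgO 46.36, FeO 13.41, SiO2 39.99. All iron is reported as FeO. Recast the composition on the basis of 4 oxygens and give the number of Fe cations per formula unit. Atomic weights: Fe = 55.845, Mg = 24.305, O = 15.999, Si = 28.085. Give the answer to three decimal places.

MgO (M=40.304): mol = 1.15026; Mg = 1.15026, O = 1.15026.
FeO (M=71.844): mol = 0.18665; Fe = 0.18665, O = 0.18665.
SiO2 (M=60.083): mol = 0.66558; Si = 0.66558, O = 1.33116.
ΣO = 2.66807; factor = 4/ΣO = 1.49921.
Fe apfu = 0.18665 × 1.49921 = 0.280.

0.280 Fe apfu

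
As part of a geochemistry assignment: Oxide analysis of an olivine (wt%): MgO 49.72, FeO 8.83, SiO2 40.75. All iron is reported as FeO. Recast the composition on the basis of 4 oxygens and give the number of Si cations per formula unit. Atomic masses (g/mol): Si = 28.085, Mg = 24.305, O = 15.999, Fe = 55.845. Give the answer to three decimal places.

49.72 wt% MgO ÷ 40.304 g/mol = 1.23362 mol, giving 1.23362 Mg and 1.23362 O.
8.83 wt% FeO ÷ 71.844 g/mol = 0.12291 mol, giving 0.12291 Fe and 0.12291 O.
40.75 wt% SiO2 ÷ 60.083 g/mol = 0.67823 mol, giving 0.67823 Si and 1.35646 O.
Oxygen sums to 2.71299; scaling by 4/2.71299 = 1.47439 puts the formula on 4 O.
Si: 0.67823 × 1.47439 = 1.000 atoms per formula unit.

1.000 Si apfu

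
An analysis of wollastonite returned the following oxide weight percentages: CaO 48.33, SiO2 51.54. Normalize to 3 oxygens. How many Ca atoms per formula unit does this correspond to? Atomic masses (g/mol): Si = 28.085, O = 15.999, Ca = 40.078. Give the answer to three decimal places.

1.003 Ca apfu

CaO (M=56.077): mol = 0.86185; Ca = 0.86185, O = 0.86185.
SiO2 (M=60.083): mol = 0.85781; Si = 0.85781, O = 1.71562.
ΣO = 2.57747; factor = 3/ΣO = 1.16393.
Ca apfu = 0.86185 × 1.16393 = 1.003.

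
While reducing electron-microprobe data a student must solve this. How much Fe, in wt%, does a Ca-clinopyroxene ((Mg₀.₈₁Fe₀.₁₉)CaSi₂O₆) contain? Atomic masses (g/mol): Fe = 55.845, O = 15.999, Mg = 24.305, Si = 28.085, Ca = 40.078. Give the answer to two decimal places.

4.77 wt%

Molar mass of (Mg₀.₈₁Fe₀.₁₉)CaSi₂O₆: 0.81×24.305 + 0.19×55.845 + 1×40.078 + 2×28.085 + 6×15.999 = 222.540 g/mol.
Mass of Fe per formula unit: 0.19 × 55.845 = 10.611 g.
Weight fraction Fe = 10.611 / 222.540 = 0.0477.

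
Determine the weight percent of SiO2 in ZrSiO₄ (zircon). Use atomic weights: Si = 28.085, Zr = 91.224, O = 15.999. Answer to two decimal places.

M(ZrSiO₄) = 183.305 g/mol; M(SiO2) = 60.083 g/mol.
Moles SiO2 per formula unit = 1 Si ÷ 1 = 1.0000.
SiO2 fraction = (1.0000 × 60.083) / 183.305 = 60.083/183.305 = 0.3278.

32.78 wt%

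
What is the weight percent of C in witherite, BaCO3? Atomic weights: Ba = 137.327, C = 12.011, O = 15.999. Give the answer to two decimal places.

Formula mass = 1×137.327 + 1×12.011 + 3×15.999 = 197.335 g/mol, of which 12.011 g is C.
So C makes up 12.011/197.335 = 0.0609 of the mass, i.e. 6.09%.

6.09 weight percent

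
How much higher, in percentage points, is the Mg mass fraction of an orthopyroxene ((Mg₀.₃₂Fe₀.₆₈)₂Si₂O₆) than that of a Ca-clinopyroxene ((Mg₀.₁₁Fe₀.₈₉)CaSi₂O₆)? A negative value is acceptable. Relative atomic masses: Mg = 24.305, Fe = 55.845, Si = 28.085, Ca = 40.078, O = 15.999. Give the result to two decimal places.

5.29 percentage points

Mg in (Mg₀.₃₂Fe₀.₆₈)₂Si₂O₆: molar mass 243.668 g/mol; 0.64×24.305 = 15.555 g → 6.38 wt%.
Mg in (Mg₀.₁₁Fe₀.₈₉)CaSi₂O₆: molar mass 244.618 g/mol; 0.11×24.305 = 2.674 g → 1.09 wt%.
Difference = 6.38 − 1.09 = 5.29 percentage points.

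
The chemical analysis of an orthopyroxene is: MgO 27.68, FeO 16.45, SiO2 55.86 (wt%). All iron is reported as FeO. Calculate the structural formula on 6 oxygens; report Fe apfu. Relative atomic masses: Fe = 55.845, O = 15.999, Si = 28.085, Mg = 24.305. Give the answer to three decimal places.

0.495 Fe apfu

MgO: 27.68/40.304 = 0.68678 mol → 0.68678 mol Mg, 0.68678 mol O.
FeO: 16.45/71.844 = 0.22897 mol → 0.22897 mol Fe, 0.22897 mol O.
SiO2: 55.86/60.083 = 0.92971 mol → 0.92971 mol Si, 1.85942 mol O.
Total oxygen = 2.77517 mol. Normalization factor = 6/2.77517 = 2.16203.
Fe per 6 O = 0.22897 × 2.16203 = 0.495.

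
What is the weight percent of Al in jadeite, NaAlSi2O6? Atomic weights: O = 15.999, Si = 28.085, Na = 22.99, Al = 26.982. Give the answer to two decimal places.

13.35 wt%

Formula mass = 1×22.99 + 1×26.982 + 2×28.085 + 6×15.999 = 202.136 g/mol, of which 26.982 g is Al.
So Al makes up 26.982/202.136 = 0.1335 of the mass, i.e. 13.35%.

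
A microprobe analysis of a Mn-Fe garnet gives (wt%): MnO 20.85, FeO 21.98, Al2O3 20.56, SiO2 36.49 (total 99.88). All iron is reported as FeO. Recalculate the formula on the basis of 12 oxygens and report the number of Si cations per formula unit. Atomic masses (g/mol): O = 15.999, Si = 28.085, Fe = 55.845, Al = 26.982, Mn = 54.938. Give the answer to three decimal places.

3.012 Si apfu

20.85 wt% MnO ÷ 70.937 g/mol = 0.29392 mol, giving 0.29392 Mn and 0.29392 O.
21.98 wt% FeO ÷ 71.844 g/mol = 0.30594 mol, giving 0.30594 Fe and 0.30594 O.
20.56 wt% Al2O3 ÷ 101.961 g/mol = 0.20165 mol, giving 0.40330 Al and 0.60495 O.
36.49 wt% SiO2 ÷ 60.083 g/mol = 0.60733 mol, giving 0.60733 Si and 1.21466 O.
Oxygen sums to 2.41947; scaling by 12/2.41947 = 4.95976 puts the formula on 12 O.
Si: 0.60733 × 4.95976 = 3.012 atoms per formula unit.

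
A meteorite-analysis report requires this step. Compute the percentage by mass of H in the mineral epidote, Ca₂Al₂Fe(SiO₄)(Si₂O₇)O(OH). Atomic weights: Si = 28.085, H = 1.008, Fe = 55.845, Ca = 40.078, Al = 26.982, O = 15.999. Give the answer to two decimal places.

Molar mass of Ca₂Al₂Fe(SiO₄)(Si₂O₇)O(OH): 2*40.078 + 2*26.982 + 1*55.845 + 3*28.085 + 13*15.999 + 1*1.008 = 483.215 g/mol.
Mass of H per formula unit: 1 × 1.008 = 1.008 g.
Weight fraction H = 1.008 / 483.215 = 0.0021.

0.21 wt%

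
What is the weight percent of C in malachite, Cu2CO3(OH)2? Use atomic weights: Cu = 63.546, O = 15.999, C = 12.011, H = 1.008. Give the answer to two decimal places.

5.43 mass %

Molar mass of Cu2CO3(OH)2: 2·63.546 + 1·12.011 + 5·15.999 + 2·1.008 = 221.114 g/mol.
Mass of C per formula unit: 1 × 12.011 = 12.011 g.
Weight fraction C = 12.011 / 221.114 = 0.0543.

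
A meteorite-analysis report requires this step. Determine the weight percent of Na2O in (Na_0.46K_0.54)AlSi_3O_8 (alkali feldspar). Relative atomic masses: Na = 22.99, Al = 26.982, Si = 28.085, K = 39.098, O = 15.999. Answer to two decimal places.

5.26 wt%

M((Na_0.46K_0.54)AlSi_3O_8) = 270.917 g/mol; M(Na2O) = 61.979 g/mol.
Moles Na2O per formula unit = 0.46 Na ÷ 2 = 0.2300.
Na2O fraction = (0.2300 × 61.979) / 270.917 = 14.255/270.917 = 0.0526.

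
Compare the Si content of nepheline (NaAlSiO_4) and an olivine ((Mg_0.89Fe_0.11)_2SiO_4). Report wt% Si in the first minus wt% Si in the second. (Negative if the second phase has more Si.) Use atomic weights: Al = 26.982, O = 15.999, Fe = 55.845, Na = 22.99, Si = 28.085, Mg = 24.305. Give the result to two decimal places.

Si in NaAlSiO_4: molar mass 142.053 g/mol; 1×28.085 = 28.085 g → 19.77 wt%.
Si in (Mg_0.89Fe_0.11)_2SiO_4: molar mass 147.630 g/mol; 1×28.085 = 28.085 g → 19.02 wt%.
Difference = 19.77 − 19.02 = 0.75 percentage points.

0.75 percentage points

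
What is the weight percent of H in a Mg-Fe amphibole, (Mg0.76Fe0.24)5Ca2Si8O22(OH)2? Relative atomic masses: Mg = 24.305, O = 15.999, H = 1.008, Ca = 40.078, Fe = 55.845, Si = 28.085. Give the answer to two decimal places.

Molar mass of (Mg0.76Fe0.24)5Ca2Si8O22(OH)2: 3.80*24.305 + 1.20*55.845 + 2*40.078 + 8*28.085 + 24*15.999 + 2*1.008 = 850.201 g/mol.
Mass of H per formula unit: 2 × 1.008 = 2.016 g.
Weight fraction H = 2.016 / 850.201 = 0.0024.

0.24 wt%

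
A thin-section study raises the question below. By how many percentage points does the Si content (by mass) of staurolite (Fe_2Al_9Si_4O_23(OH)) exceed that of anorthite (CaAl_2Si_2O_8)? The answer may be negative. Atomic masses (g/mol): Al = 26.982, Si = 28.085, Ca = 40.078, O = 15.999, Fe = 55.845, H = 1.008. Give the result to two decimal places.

Si in Fe_2Al_9Si_4O_23(OH): molar mass 851.852 g/mol; 4×28.085 = 112.340 g → 13.19 wt%.
Si in CaAl_2Si_2O_8: molar mass 278.204 g/mol; 2×28.085 = 56.170 g → 20.19 wt%.
Difference = 13.19 − 20.19 = -7.00 percentage points.

-7.00 percentage points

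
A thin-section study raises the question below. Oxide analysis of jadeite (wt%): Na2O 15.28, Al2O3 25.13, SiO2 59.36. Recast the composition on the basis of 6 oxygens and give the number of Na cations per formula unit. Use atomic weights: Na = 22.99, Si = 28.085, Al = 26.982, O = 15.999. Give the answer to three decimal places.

0.999 Na apfu

Na2O: 15.28/61.979 = 0.24654 mol → 0.49308 mol Na, 0.24654 mol O.
Al2O3: 25.13/101.961 = 0.24647 mol → 0.49294 mol Al, 0.73941 mol O.
SiO2: 59.36/60.083 = 0.98797 mol → 0.98797 mol Si, 1.97594 mol O.
Total oxygen = 2.96189 mol. Normalization factor = 6/2.96189 = 2.02573.
Na per 6 O = 0.49308 × 2.02573 = 0.999.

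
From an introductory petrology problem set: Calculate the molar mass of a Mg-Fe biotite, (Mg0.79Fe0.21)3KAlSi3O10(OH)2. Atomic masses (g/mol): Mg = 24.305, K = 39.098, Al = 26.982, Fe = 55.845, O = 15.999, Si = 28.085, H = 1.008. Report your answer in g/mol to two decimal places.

437.12 g/mol

M = 2.37×24.305 + 0.63×55.845 + 1×39.098 + 1×26.982 + 3×28.085 + 12×15.999 + 2×1.008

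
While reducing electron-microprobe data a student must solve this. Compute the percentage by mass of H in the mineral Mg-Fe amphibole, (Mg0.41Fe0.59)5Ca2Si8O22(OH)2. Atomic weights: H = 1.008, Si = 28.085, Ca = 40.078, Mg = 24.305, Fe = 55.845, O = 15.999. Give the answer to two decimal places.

M((Mg0.41Fe0.59)5Ca2Si8O22(OH)2) = 905.396 g/mol.
H contributes 2 × 1.008 = 2.016 g per mole.
2.016/905.396 = 0.0022 → 0.22%.

0.22 mass %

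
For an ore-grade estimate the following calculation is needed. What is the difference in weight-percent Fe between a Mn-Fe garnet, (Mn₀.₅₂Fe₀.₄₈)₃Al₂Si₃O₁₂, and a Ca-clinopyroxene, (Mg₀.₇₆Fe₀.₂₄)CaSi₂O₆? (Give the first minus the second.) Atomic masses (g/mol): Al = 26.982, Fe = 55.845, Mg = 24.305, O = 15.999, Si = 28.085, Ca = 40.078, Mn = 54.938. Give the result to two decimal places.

M((Mn₀.₅₂Fe₀.₄₈)₃Al₂Si₃O₁₂) = 496.327 g/mol, so wt% Fe = 80.417/496.327 × 100 = 16.20%.
M((Mg₀.₇₆Fe₀.₂₄)CaSi₂O₆) = 224.117 g/mol, so wt% Fe = 13.403/224.117 × 100 = 5.98%.
16.20 − 5.98 = 10.22 pp.

10.22 percentage points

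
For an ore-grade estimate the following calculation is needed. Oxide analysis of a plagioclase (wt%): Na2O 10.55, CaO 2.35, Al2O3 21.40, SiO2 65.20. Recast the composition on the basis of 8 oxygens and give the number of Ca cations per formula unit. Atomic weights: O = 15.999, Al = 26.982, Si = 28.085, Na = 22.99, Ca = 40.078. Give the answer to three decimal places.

0.111 Ca apfu

Na2O (M=61.979): mol = 0.17022; Na = 0.34044, O = 0.17022.
CaO (M=56.077): mol = 0.04191; Ca = 0.04191, O = 0.04191.
Al2O3 (M=101.961): mol = 0.20988; Al = 0.41976, O = 0.62964.
SiO2 (M=60.083): mol = 1.08517; Si = 1.08517, O = 2.17034.
ΣO = 3.01211; factor = 8/ΣO = 2.65595.
Ca apfu = 0.04191 × 2.65595 = 0.111.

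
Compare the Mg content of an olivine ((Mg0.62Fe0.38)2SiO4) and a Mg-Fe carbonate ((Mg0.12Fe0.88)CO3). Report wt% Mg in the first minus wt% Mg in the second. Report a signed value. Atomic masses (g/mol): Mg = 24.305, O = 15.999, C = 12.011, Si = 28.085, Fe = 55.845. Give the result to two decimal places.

Mg in (Mg0.62Fe0.38)2SiO4: molar mass 164.661 g/mol; 1.24×24.305 = 30.138 g → 18.30 wt%.
Mg in (Mg0.12Fe0.88)CO3: molar mass 112.068 g/mol; 0.12×24.305 = 2.917 g → 2.60 wt%.
Difference = 18.30 − 2.60 = 15.70 percentage points.

15.70 percentage points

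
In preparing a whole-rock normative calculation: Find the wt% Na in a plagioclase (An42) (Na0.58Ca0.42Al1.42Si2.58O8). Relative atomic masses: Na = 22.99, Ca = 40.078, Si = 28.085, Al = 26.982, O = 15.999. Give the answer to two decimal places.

Formula mass = 0.58·22.99 + 0.42·40.078 + 1.42·26.982 + 2.58·28.085 + 8·15.999 = 268.933 g/mol, of which 13.334 g is Na.
So Na makes up 13.334/268.933 = 0.0496 of the mass, i.e. 4.96%.

4.96 wt%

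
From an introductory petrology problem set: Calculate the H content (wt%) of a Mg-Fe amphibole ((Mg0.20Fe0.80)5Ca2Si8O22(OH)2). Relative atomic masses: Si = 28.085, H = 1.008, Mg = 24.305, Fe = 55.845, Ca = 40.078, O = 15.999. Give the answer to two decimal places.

0.21 wt%

Molar mass of (Mg0.20Fe0.80)5Ca2Si8O22(OH)2: 1·24.305 + 4·55.845 + 2·40.078 + 8·28.085 + 24·15.999 + 2·1.008 = 938.513 g/mol.
Mass of H per formula unit: 2 × 1.008 = 2.016 g.
Weight fraction H = 2.016 / 938.513 = 0.0021.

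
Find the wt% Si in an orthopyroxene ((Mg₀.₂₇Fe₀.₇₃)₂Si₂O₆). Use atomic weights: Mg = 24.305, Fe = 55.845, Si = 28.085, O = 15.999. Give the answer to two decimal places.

22.76 weight percent

Molar mass of (Mg₀.₂₇Fe₀.₇₃)₂Si₂O₆: 0.54·24.305 + 1.46·55.845 + 2·28.085 + 6·15.999 = 246.822 g/mol.
Mass of Si per formula unit: 2 × 28.085 = 56.170 g.
Weight fraction Si = 56.170 / 246.822 = 0.2276.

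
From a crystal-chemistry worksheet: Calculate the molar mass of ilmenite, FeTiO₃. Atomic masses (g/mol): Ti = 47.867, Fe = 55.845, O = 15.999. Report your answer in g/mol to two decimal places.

The formula mass is the sum 1*55.845 + 1*47.867 + 3*15.999.

151.71 g/mol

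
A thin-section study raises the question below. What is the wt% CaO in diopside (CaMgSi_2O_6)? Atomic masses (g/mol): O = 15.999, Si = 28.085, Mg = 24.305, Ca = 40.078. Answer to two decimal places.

Formula mass = 216.547 g/mol.
1 Ca → 1.0000 mol CaO per formula unit; M(CaO) = 56.077, so CaO mass = 56.077 g.
56.077/216.547 × 100 = 25.90 wt%.

25.90 wt%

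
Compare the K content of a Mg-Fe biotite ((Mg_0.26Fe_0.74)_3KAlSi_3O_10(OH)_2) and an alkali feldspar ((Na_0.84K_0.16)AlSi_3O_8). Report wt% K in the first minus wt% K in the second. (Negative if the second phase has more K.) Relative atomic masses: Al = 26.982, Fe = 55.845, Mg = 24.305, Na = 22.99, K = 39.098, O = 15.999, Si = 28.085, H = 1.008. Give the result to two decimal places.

5.66 percentage points

M((Mg_0.26Fe_0.74)_3KAlSi_3O_10(OH)_2) = 487.273 g/mol, so wt% K = 39.098/487.273 × 100 = 8.02%.
M((Na_0.84K_0.16)AlSi_3O_8) = 264.796 g/mol, so wt% K = 6.256/264.796 × 100 = 2.36%.
8.02 − 2.36 = 5.66 pp.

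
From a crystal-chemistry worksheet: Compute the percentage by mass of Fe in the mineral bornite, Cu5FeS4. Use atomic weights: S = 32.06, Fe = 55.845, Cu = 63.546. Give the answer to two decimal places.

Molar mass of Cu5FeS4: 5·63.546 + 1·55.845 + 4·32.06 = 501.815 g/mol.
Mass of Fe per formula unit: 1 × 55.845 = 55.845 g.
Weight fraction Fe = 55.845 / 501.815 = 0.1113.

11.13 mass %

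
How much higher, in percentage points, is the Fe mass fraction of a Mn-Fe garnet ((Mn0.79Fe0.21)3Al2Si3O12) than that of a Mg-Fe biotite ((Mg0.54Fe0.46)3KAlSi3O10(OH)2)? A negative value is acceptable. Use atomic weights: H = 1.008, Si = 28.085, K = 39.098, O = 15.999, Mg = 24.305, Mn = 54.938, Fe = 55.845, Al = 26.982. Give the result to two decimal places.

Fe in (Mn0.79Fe0.21)3Al2Si3O12: molar mass 495.592 g/mol; 0.63×55.845 = 35.182 g → 7.10 wt%.
Fe in (Mg0.54Fe0.46)3KAlSi3O10(OH)2: molar mass 460.779 g/mol; 1.38×55.845 = 77.066 g → 16.73 wt%.
Difference = 7.10 − 16.73 = -9.63 percentage points.

-9.63 percentage points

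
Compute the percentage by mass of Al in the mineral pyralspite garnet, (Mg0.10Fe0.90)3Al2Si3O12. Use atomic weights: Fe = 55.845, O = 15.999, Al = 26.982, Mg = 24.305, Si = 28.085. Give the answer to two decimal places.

Formula mass = 0.30×24.305 + 2.70×55.845 + 2×26.982 + 3×28.085 + 12×15.999 = 488.280 g/mol, of which 53.964 g is Al.
So Al makes up 53.964/488.280 = 0.1105 of the mass, i.e. 11.05%.

11.05 weight percent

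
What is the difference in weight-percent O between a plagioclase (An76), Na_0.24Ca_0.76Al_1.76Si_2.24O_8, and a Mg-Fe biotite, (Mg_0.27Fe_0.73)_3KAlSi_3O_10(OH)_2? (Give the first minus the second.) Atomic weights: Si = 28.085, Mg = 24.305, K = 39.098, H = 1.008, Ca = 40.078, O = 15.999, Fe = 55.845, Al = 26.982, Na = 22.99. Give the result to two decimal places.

7.17 percentage points

First mineral: 127.992 g O in 274.368 g formula = 46.65 wt% O.
Second mineral: 191.988 g O in 486.327 g formula = 39.48 wt% O.
46.65% − 39.48% gives a difference of 7.17 percentage points.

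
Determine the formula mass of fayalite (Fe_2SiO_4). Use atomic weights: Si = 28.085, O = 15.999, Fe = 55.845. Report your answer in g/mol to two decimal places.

203.77 g/mol

M = 2*55.845 + 1*28.085 + 4*15.999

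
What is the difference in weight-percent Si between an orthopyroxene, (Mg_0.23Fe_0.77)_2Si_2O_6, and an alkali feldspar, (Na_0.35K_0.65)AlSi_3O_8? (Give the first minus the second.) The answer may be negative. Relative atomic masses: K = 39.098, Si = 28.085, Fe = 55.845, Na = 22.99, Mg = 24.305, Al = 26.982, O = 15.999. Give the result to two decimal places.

Si in (Mg_0.23Fe_0.77)_2Si_2O_6: molar mass 249.346 g/mol; 2×28.085 = 56.170 g → 22.53 wt%.
Si in (Na_0.35K_0.65)AlSi_3O_8: molar mass 272.689 g/mol; 3×28.085 = 84.255 g → 30.90 wt%.
Difference = 22.53 − 30.90 = -8.37 percentage points.

-8.37 percentage points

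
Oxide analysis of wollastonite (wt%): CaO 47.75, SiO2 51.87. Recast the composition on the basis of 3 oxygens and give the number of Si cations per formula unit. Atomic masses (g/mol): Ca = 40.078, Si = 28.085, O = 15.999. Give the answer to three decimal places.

47.75 wt% CaO ÷ 56.077 g/mol = 0.85151 mol, giving 0.85151 Ca and 0.85151 O.
51.87 wt% SiO2 ÷ 60.083 g/mol = 0.86331 mol, giving 0.86331 Si and 1.72662 O.
Oxygen sums to 2.57813; scaling by 3/2.57813 = 1.16363 puts the formula on 3 O.
Si: 0.86331 × 1.16363 = 1.005 atoms per formula unit.

1.005 Si apfu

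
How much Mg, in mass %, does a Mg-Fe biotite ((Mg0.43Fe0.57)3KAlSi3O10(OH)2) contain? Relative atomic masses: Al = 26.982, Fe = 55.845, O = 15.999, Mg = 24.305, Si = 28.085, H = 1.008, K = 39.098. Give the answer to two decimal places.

6.65 mass %

Formula mass = 1.29·24.305 + 1.71·55.845 + 1·39.098 + 1·26.982 + 3·28.085 + 12·15.999 + 2·1.008 = 471.187 g/mol, of which 31.353 g is Mg.
So Mg makes up 31.353/471.187 = 0.0665 of the mass, i.e. 6.65%.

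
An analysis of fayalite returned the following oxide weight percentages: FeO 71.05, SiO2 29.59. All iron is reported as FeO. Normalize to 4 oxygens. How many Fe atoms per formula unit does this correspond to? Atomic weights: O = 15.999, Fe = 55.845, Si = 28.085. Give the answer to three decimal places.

FeO (M=71.844): mol = 0.98895; Fe = 0.98895, O = 0.98895.
SiO2 (M=60.083): mol = 0.49249; Si = 0.49249, O = 0.98498.
ΣO = 1.97393; factor = 4/ΣO = 2.02641.
Fe apfu = 0.98895 × 2.02641 = 2.004.

2.004 Fe apfu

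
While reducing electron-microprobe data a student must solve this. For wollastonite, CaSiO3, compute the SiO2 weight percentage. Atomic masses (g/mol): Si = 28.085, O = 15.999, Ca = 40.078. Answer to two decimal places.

51.72 wt%

Formula mass = 116.160 g/mol.
1 Si → 1.0000 mol SiO2 per formula unit; M(SiO2) = 60.083, so SiO2 mass = 60.083 g.
60.083/116.160 × 100 = 51.72 wt%.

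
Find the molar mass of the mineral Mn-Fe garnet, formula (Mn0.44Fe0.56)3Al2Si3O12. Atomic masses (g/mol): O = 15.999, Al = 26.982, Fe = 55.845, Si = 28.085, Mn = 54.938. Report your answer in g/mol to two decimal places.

M = 1.32(54.938) + 1.68(55.845) + 2(26.982) + 3(28.085) + 12(15.999)

496.54 g/mol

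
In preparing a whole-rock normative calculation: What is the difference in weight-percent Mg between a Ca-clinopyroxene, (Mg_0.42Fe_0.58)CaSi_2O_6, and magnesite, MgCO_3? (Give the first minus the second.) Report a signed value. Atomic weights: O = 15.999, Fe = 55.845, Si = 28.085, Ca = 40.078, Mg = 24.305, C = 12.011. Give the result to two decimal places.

First mineral: 10.208 g Mg in 234.840 g formula = 4.35 wt% Mg.
Second mineral: 24.305 g Mg in 84.313 g formula = 28.83 wt% Mg.
4.35% − 28.83% gives a difference of -24.48 percentage points.

-24.48 percentage points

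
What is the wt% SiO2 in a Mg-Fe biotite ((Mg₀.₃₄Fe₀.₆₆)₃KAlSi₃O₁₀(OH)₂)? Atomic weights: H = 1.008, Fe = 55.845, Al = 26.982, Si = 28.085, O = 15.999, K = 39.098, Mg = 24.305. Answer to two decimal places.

37.58 wt%

Molar mass of (Mg₀.₃₄Fe₀.₆₆)₃KAlSi₃O₁₀(OH)₂ = 1.02×24.305 + 1.98×55.845 + 1×39.098 + 1×26.982 + 3×28.085 + 12×15.999 + 2×1.008 = 479.703 g/mol.
Each formula unit contains 3 Si, equivalent to 3/1 = 3.0000 mol SiO2.
M(SiO2) = 1×28.085 + 2×15.999 = 60.083 g/mol.
Mass of SiO2 per formula unit = 3.0000 × 60.083 = 180.249 g.
SiO2 wt% = 180.249 / 479.703 × 100 = 37.58%.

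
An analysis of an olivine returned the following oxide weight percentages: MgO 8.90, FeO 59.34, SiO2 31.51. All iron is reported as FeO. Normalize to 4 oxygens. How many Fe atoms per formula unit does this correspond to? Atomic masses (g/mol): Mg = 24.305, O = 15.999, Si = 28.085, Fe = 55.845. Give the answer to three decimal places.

MgO: 8.90/40.304 = 0.22082 mol → 0.22082 mol Mg, 0.22082 mol O.
FeO: 59.34/71.844 = 0.82596 mol → 0.82596 mol Fe, 0.82596 mol O.
SiO2: 31.51/60.083 = 0.52444 mol → 0.52444 mol Si, 1.04888 mol O.
Total oxygen = 2.09566 mol. Normalization factor = 4/2.09566 = 1.90871.
Fe per 4 O = 0.82596 × 1.90871 = 1.577.

1.577 Fe apfu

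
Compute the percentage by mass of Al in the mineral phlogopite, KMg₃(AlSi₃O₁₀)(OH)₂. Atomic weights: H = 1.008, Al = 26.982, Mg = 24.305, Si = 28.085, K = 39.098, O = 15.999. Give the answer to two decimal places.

Molar mass of KMg₃(AlSi₃O₁₀)(OH)₂: 1×39.098 + 3×24.305 + 1×26.982 + 3×28.085 + 12×15.999 + 2×1.008 = 417.254 g/mol.
Mass of Al per formula unit: 1 × 26.982 = 26.982 g.
Weight fraction Al = 26.982 / 417.254 = 0.0647.

6.47 weight percent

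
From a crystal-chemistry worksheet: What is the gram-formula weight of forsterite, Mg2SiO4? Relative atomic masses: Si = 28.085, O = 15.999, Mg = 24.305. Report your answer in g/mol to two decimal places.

M = 2(24.305) + 1(28.085) + 4(15.999)

140.69 g/mol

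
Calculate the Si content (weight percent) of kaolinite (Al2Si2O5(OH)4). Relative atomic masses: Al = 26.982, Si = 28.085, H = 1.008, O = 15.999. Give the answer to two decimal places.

21.76 weight percent

M(Al2Si2O5(OH)4) = 258.157 g/mol.
Si contributes 2 × 28.085 = 56.170 g per mole.
56.170/258.157 = 0.2176 → 21.76%.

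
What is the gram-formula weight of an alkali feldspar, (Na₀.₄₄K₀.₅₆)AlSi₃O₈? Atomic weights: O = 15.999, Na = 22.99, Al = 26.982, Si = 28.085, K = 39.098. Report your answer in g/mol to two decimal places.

Na: 0.44 × 22.99 = 10.1156
K: 0.56 × 39.098 = 21.8949
Al: 1 × 26.982 = 26.9820
Si: 3 × 28.085 = 84.2550
O: 8 × 15.999 = 127.9920
Summing the contributions gives the formula mass.

271.24 g/mol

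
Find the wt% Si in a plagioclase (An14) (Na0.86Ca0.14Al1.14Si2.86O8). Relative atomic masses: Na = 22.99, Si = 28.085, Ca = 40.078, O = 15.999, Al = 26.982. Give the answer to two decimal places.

Molar mass of Na0.86Ca0.14Al1.14Si2.86O8: 0.86×22.99 + 0.14×40.078 + 1.14×26.982 + 2.86×28.085 + 8×15.999 = 264.457 g/mol.
Mass of Si per formula unit: 2.86 × 28.085 = 80.323 g.
Weight fraction Si = 80.323 / 264.457 = 0.3037.

30.37 mass %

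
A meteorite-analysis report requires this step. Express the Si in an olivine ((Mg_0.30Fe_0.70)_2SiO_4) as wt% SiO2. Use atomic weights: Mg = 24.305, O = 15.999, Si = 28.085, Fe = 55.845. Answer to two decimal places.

32.50 wt%

Molar mass of (Mg_0.30Fe_0.70)_2SiO_4 = 0.60·24.305 + 1.40·55.845 + 1·28.085 + 4·15.999 = 184.847 g/mol.
Each formula unit contains 1 Si, equivalent to 1/1 = 1.0000 mol SiO2.
M(SiO2) = 1×28.085 + 2×15.999 = 60.083 g/mol.
Mass of SiO2 per formula unit = 1.0000 × 60.083 = 60.083 g.
SiO2 wt% = 60.083 / 184.847 × 100 = 32.50%.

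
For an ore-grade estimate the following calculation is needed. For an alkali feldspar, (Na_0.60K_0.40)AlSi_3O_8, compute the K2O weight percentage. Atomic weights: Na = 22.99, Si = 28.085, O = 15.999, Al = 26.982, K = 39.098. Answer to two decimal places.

7.01 wt%

M((Na_0.60K_0.40)AlSi_3O_8) = 268.662 g/mol; M(K2O) = 94.195 g/mol.
Moles K2O per formula unit = 0.40 K ÷ 2 = 0.2000.
K2O fraction = (0.2000 × 94.195) / 268.662 = 18.839/268.662 = 0.0701.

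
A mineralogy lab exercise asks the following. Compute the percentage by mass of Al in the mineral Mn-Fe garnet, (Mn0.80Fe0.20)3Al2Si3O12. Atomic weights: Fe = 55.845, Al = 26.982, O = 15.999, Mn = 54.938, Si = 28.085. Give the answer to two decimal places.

10.89 mass %

Formula mass = 2.40·54.938 + 0.60·55.845 + 2·26.982 + 3·28.085 + 12·15.999 = 495.565 g/mol, of which 53.964 g is Al.
So Al makes up 53.964/495.565 = 0.1089 of the mass, i.e. 10.89%.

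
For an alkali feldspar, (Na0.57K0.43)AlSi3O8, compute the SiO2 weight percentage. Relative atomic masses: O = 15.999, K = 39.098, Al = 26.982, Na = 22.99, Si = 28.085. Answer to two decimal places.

66.97 wt%

Molar mass of (Na0.57K0.43)AlSi3O8 = 0.57*22.99 + 0.43*39.098 + 1*26.982 + 3*28.085 + 8*15.999 = 269.145 g/mol.
Each formula unit contains 3 Si, equivalent to 3/1 = 3.0000 mol SiO2.
M(SiO2) = 1×28.085 + 2×15.999 = 60.083 g/mol.
Mass of SiO2 per formula unit = 3.0000 × 60.083 = 180.249 g.
SiO2 wt% = 180.249 / 269.145 × 100 = 66.97%.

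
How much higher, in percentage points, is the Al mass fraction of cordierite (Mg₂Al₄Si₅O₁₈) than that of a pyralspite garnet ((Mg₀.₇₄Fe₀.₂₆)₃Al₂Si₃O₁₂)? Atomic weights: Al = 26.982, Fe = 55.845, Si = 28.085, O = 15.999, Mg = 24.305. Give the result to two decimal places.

M(Mg₂Al₄Si₅O₁₈) = 584.945 g/mol, so wt% Al = 107.928/584.945 × 100 = 18.45%.
M((Mg₀.₇₄Fe₀.₂₆)₃Al₂Si₃O₁₂) = 427.723 g/mol, so wt% Al = 53.964/427.723 × 100 = 12.62%.
18.45 − 12.62 = 5.83 pp.

5.83 percentage points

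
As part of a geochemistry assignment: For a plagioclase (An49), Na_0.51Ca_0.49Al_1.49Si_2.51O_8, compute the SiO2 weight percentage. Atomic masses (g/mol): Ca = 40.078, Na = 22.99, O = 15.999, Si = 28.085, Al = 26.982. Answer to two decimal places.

M(Na_0.51Ca_0.49Al_1.49Si_2.51O_8) = 270.052 g/mol; M(SiO2) = 60.083 g/mol.
Moles SiO2 per formula unit = 2.51 Si ÷ 1 = 2.5100.
SiO2 fraction = (2.5100 × 60.083) / 270.052 = 150.808/270.052 = 0.5584.

55.84 wt%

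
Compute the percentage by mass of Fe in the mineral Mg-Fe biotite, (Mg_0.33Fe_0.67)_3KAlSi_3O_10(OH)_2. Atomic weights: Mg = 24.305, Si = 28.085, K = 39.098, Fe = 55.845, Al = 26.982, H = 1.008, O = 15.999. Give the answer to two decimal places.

23.35 wt%

M((Mg_0.33Fe_0.67)_3KAlSi_3O_10(OH)_2) = 480.649 g/mol.
Fe contributes 2.01 × 55.845 = 112.248 g per mole.
112.248/480.649 = 0.2335 → 23.35%.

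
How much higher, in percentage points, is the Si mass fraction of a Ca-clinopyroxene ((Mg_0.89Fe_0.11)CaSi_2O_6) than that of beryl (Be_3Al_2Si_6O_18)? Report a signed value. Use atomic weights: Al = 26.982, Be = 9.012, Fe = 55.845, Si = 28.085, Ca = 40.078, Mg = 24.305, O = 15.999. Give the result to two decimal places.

-5.82 percentage points

M((Mg_0.89Fe_0.11)CaSi_2O_6) = 220.016 g/mol, so wt% Si = 56.170/220.016 × 100 = 25.53%.
M(Be_3Al_2Si_6O_18) = 537.492 g/mol, so wt% Si = 168.510/537.492 × 100 = 31.35%.
25.53 − 31.35 = -5.82 pp.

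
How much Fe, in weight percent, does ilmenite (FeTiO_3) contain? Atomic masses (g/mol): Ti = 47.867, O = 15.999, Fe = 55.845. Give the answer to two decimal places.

36.81 weight percent

Molar mass of FeTiO_3: 1*55.845 + 1*47.867 + 3*15.999 = 151.709 g/mol.
Mass of Fe per formula unit: 1 × 55.845 = 55.845 g.
Weight fraction Fe = 55.845 / 151.709 = 0.3681.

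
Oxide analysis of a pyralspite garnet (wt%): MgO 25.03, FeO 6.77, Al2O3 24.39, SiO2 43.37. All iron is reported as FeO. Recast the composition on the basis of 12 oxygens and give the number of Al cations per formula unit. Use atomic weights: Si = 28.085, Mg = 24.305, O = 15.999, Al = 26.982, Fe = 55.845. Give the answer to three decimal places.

1.996 Al apfu

MgO: 25.03/40.304 = 0.62103 mol → 0.62103 mol Mg, 0.62103 mol O.
FeO: 6.77/71.844 = 0.09423 mol → 0.09423 mol Fe, 0.09423 mol O.
Al2O3: 24.39/101.961 = 0.23921 mol → 0.47842 mol Al, 0.71763 mol O.
SiO2: 43.37/60.083 = 0.72183 mol → 0.72183 mol Si, 1.44366 mol O.
Total oxygen = 2.87655 mol. Normalization factor = 12/2.87655 = 4.17166.
Al per 12 O = 0.47842 × 4.17166 = 1.996.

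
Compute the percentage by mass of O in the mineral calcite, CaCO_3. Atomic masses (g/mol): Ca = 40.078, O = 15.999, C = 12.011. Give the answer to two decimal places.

Molar mass of CaCO_3: 1×40.078 + 1×12.011 + 3×15.999 = 100.086 g/mol.
Mass of O per formula unit: 3 × 15.999 = 47.997 g.
Weight fraction O = 47.997 / 100.086 = 0.4796.

47.96 weight percent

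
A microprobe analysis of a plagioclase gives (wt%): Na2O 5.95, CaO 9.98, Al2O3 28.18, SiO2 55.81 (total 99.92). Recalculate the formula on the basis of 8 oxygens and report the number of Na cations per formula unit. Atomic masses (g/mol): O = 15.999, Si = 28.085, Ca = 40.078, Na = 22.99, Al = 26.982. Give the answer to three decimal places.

0.519 Na apfu

Na2O: 5.95/61.979 = 0.09600 mol → 0.19200 mol Na, 0.09600 mol O.
CaO: 9.98/56.077 = 0.17797 mol → 0.17797 mol Ca, 0.17797 mol O.
Al2O3: 28.18/101.961 = 0.27638 mol → 0.55276 mol Al, 0.82914 mol O.
SiO2: 55.81/60.083 = 0.92888 mol → 0.92888 mol Si, 1.85776 mol O.
Total oxygen = 2.96087 mol. Normalization factor = 8/2.96087 = 2.70191.
Na per 8 O = 0.19200 × 2.70191 = 0.519.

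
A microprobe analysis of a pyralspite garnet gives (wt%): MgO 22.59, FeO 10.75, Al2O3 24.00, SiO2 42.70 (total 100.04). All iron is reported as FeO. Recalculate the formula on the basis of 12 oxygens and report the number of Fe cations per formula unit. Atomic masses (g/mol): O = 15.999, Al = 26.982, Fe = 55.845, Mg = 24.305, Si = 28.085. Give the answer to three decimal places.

MgO (M=40.304): mol = 0.56049; Mg = 0.56049, O = 0.56049.
FeO (M=71.844): mol = 0.14963; Fe = 0.14963, O = 0.14963.
Al2O3 (M=101.961): mol = 0.23538; Al = 0.47076, O = 0.70614.
SiO2 (M=60.083): mol = 0.71068; Si = 0.71068, O = 1.42136.
ΣO = 2.83762; factor = 12/ΣO = 4.22890.
Fe apfu = 0.14963 × 4.22890 = 0.633.

0.633 Fe apfu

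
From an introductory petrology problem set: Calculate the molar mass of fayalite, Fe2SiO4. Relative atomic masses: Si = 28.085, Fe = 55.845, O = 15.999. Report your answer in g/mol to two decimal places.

203.77 g/mol

The formula mass is the sum 2(55.845) + 1(28.085) + 4(15.999).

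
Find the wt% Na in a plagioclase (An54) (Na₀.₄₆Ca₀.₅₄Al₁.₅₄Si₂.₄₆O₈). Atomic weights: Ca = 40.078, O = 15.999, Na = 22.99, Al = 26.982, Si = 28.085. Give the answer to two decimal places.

3.90 weight percent

Molar mass of Na₀.₄₆Ca₀.₅₄Al₁.₅₄Si₂.₄₆O₈: 0.46×22.99 + 0.54×40.078 + 1.54×26.982 + 2.46×28.085 + 8×15.999 = 270.851 g/mol.
Mass of Na per formula unit: 0.46 × 22.99 = 10.575 g.
Weight fraction Na = 10.575 / 270.851 = 0.0390.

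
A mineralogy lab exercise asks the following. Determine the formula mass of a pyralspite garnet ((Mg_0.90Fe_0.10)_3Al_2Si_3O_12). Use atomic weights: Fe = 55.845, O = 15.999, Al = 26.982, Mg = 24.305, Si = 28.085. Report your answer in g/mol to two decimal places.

The formula mass is the sum 2.70×24.305 + 0.30×55.845 + 2×26.982 + 3×28.085 + 12×15.999.

412.58 g/mol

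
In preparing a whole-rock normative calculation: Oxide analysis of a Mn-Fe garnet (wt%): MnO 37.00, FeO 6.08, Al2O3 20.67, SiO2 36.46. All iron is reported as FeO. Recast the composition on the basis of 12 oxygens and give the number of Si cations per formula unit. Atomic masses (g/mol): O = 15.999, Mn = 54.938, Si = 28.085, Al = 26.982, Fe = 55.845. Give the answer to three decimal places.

2.999 Si apfu

MnO: 37.00/70.937 = 0.52159 mol → 0.52159 mol Mn, 0.52159 mol O.
FeO: 6.08/71.844 = 0.08463 mol → 0.08463 mol Fe, 0.08463 mol O.
Al2O3: 20.67/101.961 = 0.20272 mol → 0.40544 mol Al, 0.60816 mol O.
SiO2: 36.46/60.083 = 0.60683 mol → 0.60683 mol Si, 1.21366 mol O.
Total oxygen = 2.42804 mol. Normalization factor = 12/2.42804 = 4.94226.
Si per 12 O = 0.60683 × 4.94226 = 2.999.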